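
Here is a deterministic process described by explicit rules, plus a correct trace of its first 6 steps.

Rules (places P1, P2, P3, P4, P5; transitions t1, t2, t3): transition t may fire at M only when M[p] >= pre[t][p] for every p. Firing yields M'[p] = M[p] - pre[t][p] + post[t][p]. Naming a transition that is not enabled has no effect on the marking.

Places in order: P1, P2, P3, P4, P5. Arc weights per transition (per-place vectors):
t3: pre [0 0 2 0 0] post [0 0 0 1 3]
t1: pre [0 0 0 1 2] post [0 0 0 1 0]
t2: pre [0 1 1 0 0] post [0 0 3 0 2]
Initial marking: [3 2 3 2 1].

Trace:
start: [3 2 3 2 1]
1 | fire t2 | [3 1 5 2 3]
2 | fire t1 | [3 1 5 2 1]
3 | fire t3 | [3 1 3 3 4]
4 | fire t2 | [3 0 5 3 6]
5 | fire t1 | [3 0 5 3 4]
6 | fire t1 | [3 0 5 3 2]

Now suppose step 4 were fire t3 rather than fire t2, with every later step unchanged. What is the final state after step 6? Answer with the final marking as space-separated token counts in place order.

(re-executing from step 4 with the substitution; state before step 4: [3 1 3 3 4])
4 | fire t3 | [3 1 1 4 7]
5 | fire t1 | [3 1 1 4 5]
6 | fire t1 | [3 1 1 4 3]

3 1 1 4 3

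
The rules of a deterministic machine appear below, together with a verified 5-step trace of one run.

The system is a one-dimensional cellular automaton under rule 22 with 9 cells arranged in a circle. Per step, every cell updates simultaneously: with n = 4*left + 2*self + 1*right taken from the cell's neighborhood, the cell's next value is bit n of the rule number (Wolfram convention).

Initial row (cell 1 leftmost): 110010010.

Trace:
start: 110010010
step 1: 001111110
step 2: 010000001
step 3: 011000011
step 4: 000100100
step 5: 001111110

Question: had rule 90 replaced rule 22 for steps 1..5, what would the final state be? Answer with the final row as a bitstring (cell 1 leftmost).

101010001

(re-executing steps 1..5 under rule 90; state before step 1: 110010010)
step 1: 111101100
step 2: 100101111
step 3: 111001000
step 4: 101110101
step 5: 101010001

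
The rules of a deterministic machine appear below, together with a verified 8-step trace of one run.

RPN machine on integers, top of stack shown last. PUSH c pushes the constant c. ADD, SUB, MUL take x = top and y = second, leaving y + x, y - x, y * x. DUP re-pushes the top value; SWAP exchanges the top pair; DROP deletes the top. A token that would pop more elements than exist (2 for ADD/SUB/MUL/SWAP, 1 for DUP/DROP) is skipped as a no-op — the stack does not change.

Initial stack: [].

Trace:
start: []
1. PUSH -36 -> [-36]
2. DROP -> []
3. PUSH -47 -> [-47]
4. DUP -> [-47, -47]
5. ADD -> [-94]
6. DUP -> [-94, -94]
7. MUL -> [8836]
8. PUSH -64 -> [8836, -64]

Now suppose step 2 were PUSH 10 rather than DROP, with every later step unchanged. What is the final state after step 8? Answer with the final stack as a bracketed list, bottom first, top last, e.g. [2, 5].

[-36, 10, 8836, -64]

(re-executing from step 2 with the substitution; state before step 2: [-36])
2. PUSH 10 -> [-36, 10]
3. PUSH -47 -> [-36, 10, -47]
4. DUP -> [-36, 10, -47, -47]
5. ADD -> [-36, 10, -94]
6. DUP -> [-36, 10, -94, -94]
7. MUL -> [-36, 10, 8836]
8. PUSH -64 -> [-36, 10, 8836, -64]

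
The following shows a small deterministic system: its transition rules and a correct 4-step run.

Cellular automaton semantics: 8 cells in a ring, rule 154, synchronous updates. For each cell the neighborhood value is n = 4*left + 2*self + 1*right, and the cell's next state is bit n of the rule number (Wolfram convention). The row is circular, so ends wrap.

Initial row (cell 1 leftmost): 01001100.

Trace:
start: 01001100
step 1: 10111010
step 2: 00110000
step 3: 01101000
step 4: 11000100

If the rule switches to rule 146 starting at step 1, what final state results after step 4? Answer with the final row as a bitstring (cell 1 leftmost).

(re-executing steps 1..4 under rule 146; state before step 1: 01001100)
step 1: 10110010
step 2: 00001100
step 3: 00010010
step 4: 00101101

00101101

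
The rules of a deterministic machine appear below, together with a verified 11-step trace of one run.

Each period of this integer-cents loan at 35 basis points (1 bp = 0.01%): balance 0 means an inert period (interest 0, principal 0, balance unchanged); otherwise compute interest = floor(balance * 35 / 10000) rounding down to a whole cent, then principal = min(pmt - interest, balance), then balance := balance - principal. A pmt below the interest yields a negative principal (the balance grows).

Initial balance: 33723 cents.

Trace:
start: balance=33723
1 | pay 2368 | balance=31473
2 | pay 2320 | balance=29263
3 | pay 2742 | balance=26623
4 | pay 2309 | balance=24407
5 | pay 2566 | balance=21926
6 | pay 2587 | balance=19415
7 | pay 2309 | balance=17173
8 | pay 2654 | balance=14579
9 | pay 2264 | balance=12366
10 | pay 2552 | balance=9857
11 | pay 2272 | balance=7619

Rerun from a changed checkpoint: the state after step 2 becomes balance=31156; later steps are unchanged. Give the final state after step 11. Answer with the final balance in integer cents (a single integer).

9572

state after step 2 := balance=31156
3 | pay 2742 | balance=28523
4 | pay 2309 | balance=26313
5 | pay 2566 | balance=23839
6 | pay 2587 | balance=21335
7 | pay 2309 | balance=19100
8 | pay 2654 | balance=16512
9 | pay 2264 | balance=14305
10 | pay 2552 | balance=11803
11 | pay 2272 | balance=9572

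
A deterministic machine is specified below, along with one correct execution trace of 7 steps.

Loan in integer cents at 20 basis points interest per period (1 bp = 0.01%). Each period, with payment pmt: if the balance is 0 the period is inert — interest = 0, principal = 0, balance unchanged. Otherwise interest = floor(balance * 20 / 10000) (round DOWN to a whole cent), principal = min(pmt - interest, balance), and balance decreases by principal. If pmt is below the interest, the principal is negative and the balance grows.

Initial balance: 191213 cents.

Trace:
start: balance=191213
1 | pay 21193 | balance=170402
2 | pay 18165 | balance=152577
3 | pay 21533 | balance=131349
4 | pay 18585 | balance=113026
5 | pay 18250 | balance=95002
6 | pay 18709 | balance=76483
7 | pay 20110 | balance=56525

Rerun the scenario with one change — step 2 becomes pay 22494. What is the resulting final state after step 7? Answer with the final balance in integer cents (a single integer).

52153

(re-executing from step 2 with the substitution; state before step 2: balance=170402)
2 | pay 22494 | balance=148248
3 | pay 21533 | balance=127011
4 | pay 18585 | balance=108680
5 | pay 18250 | balance=90647
6 | pay 18709 | balance=72119
7 | pay 20110 | balance=52153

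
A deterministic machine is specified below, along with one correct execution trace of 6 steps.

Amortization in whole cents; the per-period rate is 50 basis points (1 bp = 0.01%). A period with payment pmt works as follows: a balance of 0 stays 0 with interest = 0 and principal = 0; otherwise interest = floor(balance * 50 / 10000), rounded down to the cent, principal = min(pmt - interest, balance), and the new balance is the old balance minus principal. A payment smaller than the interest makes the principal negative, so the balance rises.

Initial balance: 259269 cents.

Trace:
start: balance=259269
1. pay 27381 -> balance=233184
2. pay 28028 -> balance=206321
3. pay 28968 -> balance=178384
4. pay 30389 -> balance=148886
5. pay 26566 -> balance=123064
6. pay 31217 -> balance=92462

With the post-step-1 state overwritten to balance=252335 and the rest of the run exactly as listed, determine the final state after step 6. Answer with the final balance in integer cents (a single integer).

state after step 1 := balance=252335
2. pay 28028 -> balance=225568
3. pay 28968 -> balance=197727
4. pay 30389 -> balance=168326
5. pay 26566 -> balance=142601
6. pay 31217 -> balance=112097

112097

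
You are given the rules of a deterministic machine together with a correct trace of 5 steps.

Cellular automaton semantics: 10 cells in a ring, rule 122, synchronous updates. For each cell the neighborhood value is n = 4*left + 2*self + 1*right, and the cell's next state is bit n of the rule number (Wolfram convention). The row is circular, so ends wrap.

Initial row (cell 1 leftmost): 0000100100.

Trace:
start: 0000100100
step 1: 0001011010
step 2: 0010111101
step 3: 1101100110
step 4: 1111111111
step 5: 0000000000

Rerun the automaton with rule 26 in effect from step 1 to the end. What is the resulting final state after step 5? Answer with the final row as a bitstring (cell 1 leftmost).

0110100001

(re-executing steps 1..5 under rule 26; state before step 1: 0000100100)
step 1: 0001011010
step 2: 0010010001
step 3: 1101101010
step 4: 1001000000
step 5: 0110100001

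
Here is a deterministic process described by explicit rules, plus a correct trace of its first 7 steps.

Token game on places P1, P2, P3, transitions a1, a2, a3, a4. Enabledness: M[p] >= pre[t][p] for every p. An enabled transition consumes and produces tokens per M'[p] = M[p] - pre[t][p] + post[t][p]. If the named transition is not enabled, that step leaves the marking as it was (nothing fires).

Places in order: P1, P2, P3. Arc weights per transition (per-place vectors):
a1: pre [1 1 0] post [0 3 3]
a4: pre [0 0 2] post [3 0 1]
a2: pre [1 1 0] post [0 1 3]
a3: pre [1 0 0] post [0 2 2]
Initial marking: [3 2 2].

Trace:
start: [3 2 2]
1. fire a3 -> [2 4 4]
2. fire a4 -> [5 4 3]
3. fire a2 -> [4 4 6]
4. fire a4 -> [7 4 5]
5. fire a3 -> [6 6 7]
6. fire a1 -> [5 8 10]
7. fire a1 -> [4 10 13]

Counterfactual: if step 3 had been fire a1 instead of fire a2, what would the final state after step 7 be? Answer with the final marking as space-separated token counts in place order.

4 12 13

(re-executing from step 3 with the substitution; state before step 3: [5 4 3])
3. fire a1 -> [4 6 6]
4. fire a4 -> [7 6 5]
5. fire a3 -> [6 8 7]
6. fire a1 -> [5 10 10]
7. fire a1 -> [4 12 13]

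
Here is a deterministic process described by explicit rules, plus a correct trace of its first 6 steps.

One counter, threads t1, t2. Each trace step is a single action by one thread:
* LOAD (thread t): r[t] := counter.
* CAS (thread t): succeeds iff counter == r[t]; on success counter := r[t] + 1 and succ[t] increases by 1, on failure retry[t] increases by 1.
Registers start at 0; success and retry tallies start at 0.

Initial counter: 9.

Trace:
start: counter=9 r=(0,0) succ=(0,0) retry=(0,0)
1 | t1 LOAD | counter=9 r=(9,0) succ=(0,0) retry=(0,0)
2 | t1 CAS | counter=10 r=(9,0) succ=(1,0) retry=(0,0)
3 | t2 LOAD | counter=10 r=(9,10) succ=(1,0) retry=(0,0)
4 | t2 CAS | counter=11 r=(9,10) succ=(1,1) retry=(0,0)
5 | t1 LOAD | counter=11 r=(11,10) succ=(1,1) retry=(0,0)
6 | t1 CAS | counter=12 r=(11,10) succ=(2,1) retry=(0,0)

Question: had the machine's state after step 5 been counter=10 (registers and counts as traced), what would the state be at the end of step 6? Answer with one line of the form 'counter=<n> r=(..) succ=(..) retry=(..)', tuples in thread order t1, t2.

state after step 5 := counter=10 r=(11,10) succ=(1,1) retry=(0,0)
6 | t1 CAS | counter=10 r=(11,10) succ=(1,1) retry=(1,0)

counter=10 r=(11,10) succ=(1,1) retry=(1,0)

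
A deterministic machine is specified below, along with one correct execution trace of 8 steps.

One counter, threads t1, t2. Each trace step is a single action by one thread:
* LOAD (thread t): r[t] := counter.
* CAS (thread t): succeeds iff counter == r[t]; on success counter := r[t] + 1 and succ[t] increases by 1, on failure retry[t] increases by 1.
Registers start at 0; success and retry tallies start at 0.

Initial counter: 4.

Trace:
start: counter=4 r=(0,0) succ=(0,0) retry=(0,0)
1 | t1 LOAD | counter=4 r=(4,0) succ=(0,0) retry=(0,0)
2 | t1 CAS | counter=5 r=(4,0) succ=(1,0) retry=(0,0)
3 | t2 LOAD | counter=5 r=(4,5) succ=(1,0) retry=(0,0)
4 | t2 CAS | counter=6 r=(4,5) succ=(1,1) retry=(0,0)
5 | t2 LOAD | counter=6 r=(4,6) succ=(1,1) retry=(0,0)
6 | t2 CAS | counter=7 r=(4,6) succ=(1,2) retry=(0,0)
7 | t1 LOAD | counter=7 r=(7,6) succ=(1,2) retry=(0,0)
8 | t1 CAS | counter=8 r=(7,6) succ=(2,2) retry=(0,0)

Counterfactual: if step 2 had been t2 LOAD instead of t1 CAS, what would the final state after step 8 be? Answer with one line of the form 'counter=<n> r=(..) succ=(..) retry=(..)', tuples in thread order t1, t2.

counter=7 r=(6,5) succ=(1,2) retry=(0,0)

(re-executing from step 2 with the substitution; state before step 2: counter=4 r=(4,0) succ=(0,0) retry=(0,0))
2 | t2 LOAD | counter=4 r=(4,4) succ=(0,0) retry=(0,0)
3 | t2 LOAD | counter=4 r=(4,4) succ=(0,0) retry=(0,0)
4 | t2 CAS | counter=5 r=(4,4) succ=(0,1) retry=(0,0)
5 | t2 LOAD | counter=5 r=(4,5) succ=(0,1) retry=(0,0)
6 | t2 CAS | counter=6 r=(4,5) succ=(0,2) retry=(0,0)
7 | t1 LOAD | counter=6 r=(6,5) succ=(0,2) retry=(0,0)
8 | t1 CAS | counter=7 r=(6,5) succ=(1,2) retry=(0,0)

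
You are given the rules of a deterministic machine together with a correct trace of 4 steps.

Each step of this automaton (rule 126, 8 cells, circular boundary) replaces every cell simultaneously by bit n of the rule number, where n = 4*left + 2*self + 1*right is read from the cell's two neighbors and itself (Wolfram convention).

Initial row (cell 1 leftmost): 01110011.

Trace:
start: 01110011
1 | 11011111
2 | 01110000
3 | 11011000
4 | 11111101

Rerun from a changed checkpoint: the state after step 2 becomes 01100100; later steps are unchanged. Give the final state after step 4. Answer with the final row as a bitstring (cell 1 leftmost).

state after step 2 := 01100100
3 | 11111110
4 | 10000011

10000011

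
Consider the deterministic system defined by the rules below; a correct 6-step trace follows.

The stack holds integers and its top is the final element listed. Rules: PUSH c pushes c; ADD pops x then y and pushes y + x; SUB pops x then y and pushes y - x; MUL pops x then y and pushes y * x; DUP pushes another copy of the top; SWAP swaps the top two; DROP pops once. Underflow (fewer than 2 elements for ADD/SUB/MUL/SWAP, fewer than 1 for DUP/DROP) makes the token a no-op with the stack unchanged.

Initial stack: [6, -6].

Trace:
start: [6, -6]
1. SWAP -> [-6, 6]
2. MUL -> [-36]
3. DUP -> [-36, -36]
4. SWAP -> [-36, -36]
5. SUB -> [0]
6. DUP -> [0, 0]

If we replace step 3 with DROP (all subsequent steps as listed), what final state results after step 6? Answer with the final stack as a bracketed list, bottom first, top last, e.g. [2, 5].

[]

(re-executing from step 3 with the substitution; state before step 3: [-36])
3. DROP -> []
4. SWAP -> []
5. SUB -> []
6. DUP -> []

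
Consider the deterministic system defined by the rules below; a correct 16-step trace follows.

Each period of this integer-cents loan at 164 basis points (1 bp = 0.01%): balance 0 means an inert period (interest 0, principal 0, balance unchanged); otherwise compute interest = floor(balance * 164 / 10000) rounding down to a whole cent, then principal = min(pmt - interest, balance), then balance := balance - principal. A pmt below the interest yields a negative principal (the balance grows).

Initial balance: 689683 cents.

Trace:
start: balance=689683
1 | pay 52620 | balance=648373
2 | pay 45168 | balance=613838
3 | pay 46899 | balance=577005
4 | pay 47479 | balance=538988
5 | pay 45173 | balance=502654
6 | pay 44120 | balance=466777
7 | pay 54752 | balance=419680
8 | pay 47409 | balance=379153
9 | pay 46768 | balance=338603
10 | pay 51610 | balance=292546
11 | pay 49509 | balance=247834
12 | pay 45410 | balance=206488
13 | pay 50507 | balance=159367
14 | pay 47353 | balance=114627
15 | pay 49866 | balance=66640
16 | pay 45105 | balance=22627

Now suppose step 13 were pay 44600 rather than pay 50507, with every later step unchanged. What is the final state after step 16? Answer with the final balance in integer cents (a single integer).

28830

(re-executing from step 13 with the substitution; state before step 13: balance=206488)
13 | pay 44600 | balance=165274
14 | pay 47353 | balance=120631
15 | pay 49866 | balance=72743
16 | pay 45105 | balance=28830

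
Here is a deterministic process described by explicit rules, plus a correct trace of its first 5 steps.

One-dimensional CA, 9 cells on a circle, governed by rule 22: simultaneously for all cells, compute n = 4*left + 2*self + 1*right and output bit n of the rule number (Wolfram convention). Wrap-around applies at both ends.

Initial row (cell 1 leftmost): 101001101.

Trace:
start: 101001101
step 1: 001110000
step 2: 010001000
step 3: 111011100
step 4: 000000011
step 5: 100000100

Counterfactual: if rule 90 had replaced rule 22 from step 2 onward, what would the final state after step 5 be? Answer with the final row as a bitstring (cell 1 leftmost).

100000100

(re-executing steps 2..5 under rule 90; state before step 2: 001110000)
step 2: 011011000
step 3: 111011100
step 4: 101010111
step 5: 100000100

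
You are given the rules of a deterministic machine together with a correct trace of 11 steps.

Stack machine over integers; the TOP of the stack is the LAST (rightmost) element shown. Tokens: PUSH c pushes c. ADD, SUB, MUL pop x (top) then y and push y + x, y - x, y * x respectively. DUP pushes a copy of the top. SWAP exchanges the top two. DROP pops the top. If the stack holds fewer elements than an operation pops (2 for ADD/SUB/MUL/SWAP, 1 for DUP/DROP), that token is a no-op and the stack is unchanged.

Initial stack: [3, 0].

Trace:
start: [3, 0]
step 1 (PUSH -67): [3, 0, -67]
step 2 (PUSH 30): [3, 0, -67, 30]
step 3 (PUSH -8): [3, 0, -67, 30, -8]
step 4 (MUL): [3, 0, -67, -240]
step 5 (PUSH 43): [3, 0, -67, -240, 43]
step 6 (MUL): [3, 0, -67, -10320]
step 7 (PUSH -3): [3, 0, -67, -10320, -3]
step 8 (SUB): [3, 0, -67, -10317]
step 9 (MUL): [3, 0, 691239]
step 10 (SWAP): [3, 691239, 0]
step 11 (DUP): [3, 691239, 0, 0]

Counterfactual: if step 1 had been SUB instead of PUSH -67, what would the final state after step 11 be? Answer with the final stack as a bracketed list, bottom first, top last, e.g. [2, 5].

(re-executing from step 1 with the substitution; state before step 1: [3, 0])
step 1 (SUB): [3]
step 2 (PUSH 30): [3, 30]
step 3 (PUSH -8): [3, 30, -8]
step 4 (MUL): [3, -240]
step 5 (PUSH 43): [3, -240, 43]
step 6 (MUL): [3, -10320]
step 7 (PUSH -3): [3, -10320, -3]
step 8 (SUB): [3, -10317]
step 9 (MUL): [-30951]
step 10 (SWAP): [-30951]
step 11 (DUP): [-30951, -30951]

[-30951, -30951]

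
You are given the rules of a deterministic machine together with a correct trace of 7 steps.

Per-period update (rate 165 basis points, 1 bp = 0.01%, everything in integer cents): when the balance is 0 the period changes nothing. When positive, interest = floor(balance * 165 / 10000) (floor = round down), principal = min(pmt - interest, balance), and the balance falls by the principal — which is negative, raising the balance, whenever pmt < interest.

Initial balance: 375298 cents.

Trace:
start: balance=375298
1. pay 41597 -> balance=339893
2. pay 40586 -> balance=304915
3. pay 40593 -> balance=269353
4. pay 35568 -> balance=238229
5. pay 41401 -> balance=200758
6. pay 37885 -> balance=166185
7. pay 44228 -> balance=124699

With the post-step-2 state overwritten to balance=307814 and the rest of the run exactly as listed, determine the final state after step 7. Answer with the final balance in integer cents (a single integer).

state after step 2 := balance=307814
3. pay 40593 -> balance=272299
4. pay 35568 -> balance=241223
5. pay 41401 -> balance=203802
6. pay 37885 -> balance=169279
7. pay 44228 -> balance=127844

127844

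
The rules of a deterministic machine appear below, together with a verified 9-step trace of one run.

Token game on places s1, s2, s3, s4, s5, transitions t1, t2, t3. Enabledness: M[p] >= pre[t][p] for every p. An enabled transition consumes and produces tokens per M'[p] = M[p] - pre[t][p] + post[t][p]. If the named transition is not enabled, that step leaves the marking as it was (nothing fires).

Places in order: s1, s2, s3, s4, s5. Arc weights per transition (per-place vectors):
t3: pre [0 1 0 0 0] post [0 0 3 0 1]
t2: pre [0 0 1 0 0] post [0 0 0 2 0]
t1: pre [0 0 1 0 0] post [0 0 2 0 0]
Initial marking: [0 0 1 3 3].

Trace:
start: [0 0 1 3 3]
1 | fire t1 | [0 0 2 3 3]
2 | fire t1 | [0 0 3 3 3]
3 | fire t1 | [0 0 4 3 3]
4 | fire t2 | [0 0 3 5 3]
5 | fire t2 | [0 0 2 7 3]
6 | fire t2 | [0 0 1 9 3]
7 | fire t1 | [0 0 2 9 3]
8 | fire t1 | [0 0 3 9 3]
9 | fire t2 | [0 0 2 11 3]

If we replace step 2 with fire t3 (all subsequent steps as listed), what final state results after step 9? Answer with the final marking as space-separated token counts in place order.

(re-executing from step 2 with the substitution; state before step 2: [0 0 2 3 3])
2 | fire t3 | [0 0 2 3 3]
3 | fire t1 | [0 0 3 3 3]
4 | fire t2 | [0 0 2 5 3]
5 | fire t2 | [0 0 1 7 3]
6 | fire t2 | [0 0 0 9 3]
7 | fire t1 | [0 0 0 9 3]
8 | fire t1 | [0 0 0 9 3]
9 | fire t2 | [0 0 0 9 3]

0 0 0 9 3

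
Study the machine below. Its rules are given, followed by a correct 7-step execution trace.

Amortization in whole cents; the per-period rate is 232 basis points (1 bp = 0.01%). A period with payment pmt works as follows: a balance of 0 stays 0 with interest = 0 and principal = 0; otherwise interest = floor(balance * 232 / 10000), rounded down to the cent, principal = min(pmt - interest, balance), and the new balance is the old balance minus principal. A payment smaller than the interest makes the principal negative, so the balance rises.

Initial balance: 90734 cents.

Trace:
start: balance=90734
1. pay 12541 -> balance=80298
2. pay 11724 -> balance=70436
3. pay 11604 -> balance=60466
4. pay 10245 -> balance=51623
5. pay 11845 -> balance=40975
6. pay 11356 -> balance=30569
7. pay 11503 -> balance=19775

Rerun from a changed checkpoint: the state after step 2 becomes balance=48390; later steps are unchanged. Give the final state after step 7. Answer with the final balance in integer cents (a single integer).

state after step 2 := balance=48390
3. pay 11604 -> balance=37908
4. pay 10245 -> balance=28542
5. pay 11845 -> balance=17359
6. pay 11356 -> balance=6405
7. pay 11503 -> balance=0

0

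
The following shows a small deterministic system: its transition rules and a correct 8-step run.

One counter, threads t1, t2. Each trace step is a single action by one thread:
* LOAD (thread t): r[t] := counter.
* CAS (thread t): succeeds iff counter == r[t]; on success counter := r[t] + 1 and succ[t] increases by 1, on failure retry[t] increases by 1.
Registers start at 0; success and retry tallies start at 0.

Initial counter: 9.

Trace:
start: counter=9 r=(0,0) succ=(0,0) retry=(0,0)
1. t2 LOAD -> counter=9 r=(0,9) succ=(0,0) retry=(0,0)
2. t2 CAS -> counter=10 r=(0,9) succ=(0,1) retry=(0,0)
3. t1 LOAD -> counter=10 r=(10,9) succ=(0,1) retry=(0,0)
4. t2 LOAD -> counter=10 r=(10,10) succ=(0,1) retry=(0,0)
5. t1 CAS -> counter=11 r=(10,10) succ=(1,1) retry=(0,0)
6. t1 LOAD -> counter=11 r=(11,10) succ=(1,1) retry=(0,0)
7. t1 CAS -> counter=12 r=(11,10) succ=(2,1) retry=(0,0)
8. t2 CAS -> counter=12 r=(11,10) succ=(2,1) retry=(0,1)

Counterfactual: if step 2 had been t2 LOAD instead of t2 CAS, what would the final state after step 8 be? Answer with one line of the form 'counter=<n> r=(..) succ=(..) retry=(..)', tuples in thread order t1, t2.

(re-executing from step 2 with the substitution; state before step 2: counter=9 r=(0,9) succ=(0,0) retry=(0,0))
2. t2 LOAD -> counter=9 r=(0,9) succ=(0,0) retry=(0,0)
3. t1 LOAD -> counter=9 r=(9,9) succ=(0,0) retry=(0,0)
4. t2 LOAD -> counter=9 r=(9,9) succ=(0,0) retry=(0,0)
5. t1 CAS -> counter=10 r=(9,9) succ=(1,0) retry=(0,0)
6. t1 LOAD -> counter=10 r=(10,9) succ=(1,0) retry=(0,0)
7. t1 CAS -> counter=11 r=(10,9) succ=(2,0) retry=(0,0)
8. t2 CAS -> counter=11 r=(10,9) succ=(2,0) retry=(0,1)

counter=11 r=(10,9) succ=(2,0) retry=(0,1)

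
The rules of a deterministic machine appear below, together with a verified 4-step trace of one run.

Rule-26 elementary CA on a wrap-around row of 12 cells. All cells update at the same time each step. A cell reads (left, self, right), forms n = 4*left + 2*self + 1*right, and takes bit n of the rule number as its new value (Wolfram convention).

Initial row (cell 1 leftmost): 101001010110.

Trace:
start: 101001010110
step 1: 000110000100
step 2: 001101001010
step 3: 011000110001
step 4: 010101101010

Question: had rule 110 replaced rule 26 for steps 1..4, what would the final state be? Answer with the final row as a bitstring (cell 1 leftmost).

(re-executing steps 1..4 under rule 110; state before step 1: 101001010110)
step 1: 111011111111
step 2: 001110000000
step 3: 011010000000
step 4: 111110000000

111110000000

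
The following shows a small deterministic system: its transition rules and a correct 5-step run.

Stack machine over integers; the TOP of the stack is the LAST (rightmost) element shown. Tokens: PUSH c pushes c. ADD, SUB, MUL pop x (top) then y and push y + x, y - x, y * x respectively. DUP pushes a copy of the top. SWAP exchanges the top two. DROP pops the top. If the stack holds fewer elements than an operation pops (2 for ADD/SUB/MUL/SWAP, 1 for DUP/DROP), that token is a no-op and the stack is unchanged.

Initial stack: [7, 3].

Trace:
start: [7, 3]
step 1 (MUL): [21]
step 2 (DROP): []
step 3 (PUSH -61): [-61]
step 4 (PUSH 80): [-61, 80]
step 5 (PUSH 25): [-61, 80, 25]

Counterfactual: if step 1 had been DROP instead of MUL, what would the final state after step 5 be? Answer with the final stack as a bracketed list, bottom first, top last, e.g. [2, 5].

[-61, 80, 25]

(re-executing from step 1 with the substitution; state before step 1: [7, 3])
step 1 (DROP): [7]
step 2 (DROP): []
step 3 (PUSH -61): [-61]
step 4 (PUSH 80): [-61, 80]
step 5 (PUSH 25): [-61, 80, 25]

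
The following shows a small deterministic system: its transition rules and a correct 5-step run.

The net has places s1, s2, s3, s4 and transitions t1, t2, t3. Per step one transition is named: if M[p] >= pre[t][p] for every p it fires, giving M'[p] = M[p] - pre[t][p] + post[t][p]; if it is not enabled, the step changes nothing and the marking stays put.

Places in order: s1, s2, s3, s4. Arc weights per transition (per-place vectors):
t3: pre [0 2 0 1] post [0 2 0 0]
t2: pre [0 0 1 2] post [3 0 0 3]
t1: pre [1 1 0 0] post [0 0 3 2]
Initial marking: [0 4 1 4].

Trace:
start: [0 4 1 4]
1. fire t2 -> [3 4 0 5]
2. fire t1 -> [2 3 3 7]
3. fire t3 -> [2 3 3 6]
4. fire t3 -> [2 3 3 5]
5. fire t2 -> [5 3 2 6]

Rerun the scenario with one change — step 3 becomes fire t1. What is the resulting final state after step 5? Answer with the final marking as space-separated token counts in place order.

(re-executing from step 3 with the substitution; state before step 3: [2 3 3 7])
3. fire t1 -> [1 2 6 9]
4. fire t3 -> [1 2 6 8]
5. fire t2 -> [4 2 5 9]

4 2 5 9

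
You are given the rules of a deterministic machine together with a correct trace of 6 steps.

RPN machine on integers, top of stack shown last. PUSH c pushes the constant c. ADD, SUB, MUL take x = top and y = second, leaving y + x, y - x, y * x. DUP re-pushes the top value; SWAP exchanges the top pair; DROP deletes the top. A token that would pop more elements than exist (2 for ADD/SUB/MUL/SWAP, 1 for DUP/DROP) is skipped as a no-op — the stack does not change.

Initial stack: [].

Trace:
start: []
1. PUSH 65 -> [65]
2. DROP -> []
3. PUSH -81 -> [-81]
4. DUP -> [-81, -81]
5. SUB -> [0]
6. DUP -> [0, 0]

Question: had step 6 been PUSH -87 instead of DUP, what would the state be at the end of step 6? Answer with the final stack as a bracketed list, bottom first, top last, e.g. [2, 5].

(re-executing from step 6 with the substitution; state before step 6: [0])
6. PUSH -87 -> [0, -87]

[0, -87]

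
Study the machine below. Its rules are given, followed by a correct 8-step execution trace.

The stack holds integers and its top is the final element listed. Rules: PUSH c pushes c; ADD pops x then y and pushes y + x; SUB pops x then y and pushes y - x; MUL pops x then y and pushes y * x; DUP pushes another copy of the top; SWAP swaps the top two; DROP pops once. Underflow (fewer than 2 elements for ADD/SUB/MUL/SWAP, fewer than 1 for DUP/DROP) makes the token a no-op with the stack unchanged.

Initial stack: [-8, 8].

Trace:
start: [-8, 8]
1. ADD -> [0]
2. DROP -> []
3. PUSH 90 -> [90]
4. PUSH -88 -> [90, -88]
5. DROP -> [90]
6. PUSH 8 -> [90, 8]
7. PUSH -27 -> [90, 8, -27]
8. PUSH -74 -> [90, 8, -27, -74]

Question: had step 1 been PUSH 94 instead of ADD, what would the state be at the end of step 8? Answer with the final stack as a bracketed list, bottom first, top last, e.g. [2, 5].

[-8, 8, 90, 8, -27, -74]

(re-executing from step 1 with the substitution; state before step 1: [-8, 8])
1. PUSH 94 -> [-8, 8, 94]
2. DROP -> [-8, 8]
3. PUSH 90 -> [-8, 8, 90]
4. PUSH -88 -> [-8, 8, 90, -88]
5. DROP -> [-8, 8, 90]
6. PUSH 8 -> [-8, 8, 90, 8]
7. PUSH -27 -> [-8, 8, 90, 8, -27]
8. PUSH -74 -> [-8, 8, 90, 8, -27, -74]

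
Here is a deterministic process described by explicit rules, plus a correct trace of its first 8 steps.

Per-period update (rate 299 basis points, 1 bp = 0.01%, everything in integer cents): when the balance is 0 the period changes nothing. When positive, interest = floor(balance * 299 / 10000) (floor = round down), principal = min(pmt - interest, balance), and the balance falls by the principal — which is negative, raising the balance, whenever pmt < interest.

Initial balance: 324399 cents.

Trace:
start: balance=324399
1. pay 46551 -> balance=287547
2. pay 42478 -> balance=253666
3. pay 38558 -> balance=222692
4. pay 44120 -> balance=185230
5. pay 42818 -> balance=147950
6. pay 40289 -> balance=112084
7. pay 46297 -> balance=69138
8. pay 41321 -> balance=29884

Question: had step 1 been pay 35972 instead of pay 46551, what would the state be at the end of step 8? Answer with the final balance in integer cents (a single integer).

42884

(re-executing from step 1 with the substitution; state before step 1: balance=324399)
1. pay 35972 -> balance=298126
2. pay 42478 -> balance=264561
3. pay 38558 -> balance=233913
4. pay 44120 -> balance=196786
5. pay 42818 -> balance=159851
6. pay 40289 -> balance=124341
7. pay 46297 -> balance=81761
8. pay 41321 -> balance=42884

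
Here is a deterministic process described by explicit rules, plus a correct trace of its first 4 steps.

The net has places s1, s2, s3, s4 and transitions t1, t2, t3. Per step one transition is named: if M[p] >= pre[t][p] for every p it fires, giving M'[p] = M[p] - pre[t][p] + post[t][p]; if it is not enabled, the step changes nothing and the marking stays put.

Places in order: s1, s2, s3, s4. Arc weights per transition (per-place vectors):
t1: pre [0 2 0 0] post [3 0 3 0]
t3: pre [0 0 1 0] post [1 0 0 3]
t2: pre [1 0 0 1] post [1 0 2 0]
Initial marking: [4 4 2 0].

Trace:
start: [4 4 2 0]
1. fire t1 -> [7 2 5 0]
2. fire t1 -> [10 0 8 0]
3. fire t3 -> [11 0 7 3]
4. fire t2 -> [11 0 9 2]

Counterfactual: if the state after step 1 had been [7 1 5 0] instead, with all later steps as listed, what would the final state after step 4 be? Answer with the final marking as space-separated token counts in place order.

8 1 6 2

state after step 1 := [7 1 5 0]
2. fire t1 -> [7 1 5 0]
3. fire t3 -> [8 1 4 3]
4. fire t2 -> [8 1 6 2]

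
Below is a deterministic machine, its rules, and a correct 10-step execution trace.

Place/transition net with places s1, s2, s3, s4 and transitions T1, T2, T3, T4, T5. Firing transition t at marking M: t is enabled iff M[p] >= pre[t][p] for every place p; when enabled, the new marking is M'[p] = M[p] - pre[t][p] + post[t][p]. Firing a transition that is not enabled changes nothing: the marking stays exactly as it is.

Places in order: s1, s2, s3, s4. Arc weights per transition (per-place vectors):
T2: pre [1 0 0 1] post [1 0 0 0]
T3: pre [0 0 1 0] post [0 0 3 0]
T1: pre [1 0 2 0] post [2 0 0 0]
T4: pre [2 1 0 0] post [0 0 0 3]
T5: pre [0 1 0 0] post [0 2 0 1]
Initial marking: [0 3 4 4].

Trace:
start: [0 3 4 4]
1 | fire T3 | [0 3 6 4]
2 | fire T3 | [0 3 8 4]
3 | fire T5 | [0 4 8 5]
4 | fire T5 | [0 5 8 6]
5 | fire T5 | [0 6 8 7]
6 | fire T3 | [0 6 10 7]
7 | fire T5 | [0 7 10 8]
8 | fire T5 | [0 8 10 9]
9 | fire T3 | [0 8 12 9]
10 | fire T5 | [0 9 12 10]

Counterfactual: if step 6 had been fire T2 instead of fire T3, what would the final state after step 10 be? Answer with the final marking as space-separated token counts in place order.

(re-executing from step 6 with the substitution; state before step 6: [0 6 8 7])
6 | fire T2 | [0 6 8 7]
7 | fire T5 | [0 7 8 8]
8 | fire T5 | [0 8 8 9]
9 | fire T3 | [0 8 10 9]
10 | fire T5 | [0 9 10 10]

0 9 10 10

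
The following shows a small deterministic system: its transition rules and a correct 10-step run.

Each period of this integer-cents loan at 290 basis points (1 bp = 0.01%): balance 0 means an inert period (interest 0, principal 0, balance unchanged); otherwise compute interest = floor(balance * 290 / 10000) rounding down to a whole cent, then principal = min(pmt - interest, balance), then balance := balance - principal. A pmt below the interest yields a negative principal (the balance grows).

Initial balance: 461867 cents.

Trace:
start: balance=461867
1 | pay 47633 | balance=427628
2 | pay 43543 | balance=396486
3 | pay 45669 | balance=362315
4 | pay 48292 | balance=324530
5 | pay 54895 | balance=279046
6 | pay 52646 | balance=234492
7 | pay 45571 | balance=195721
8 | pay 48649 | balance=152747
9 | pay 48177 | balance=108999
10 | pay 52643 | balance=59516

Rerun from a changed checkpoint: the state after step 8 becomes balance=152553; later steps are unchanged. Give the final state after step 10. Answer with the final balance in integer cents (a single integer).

59312

state after step 8 := balance=152553
9 | pay 48177 | balance=108800
10 | pay 52643 | balance=59312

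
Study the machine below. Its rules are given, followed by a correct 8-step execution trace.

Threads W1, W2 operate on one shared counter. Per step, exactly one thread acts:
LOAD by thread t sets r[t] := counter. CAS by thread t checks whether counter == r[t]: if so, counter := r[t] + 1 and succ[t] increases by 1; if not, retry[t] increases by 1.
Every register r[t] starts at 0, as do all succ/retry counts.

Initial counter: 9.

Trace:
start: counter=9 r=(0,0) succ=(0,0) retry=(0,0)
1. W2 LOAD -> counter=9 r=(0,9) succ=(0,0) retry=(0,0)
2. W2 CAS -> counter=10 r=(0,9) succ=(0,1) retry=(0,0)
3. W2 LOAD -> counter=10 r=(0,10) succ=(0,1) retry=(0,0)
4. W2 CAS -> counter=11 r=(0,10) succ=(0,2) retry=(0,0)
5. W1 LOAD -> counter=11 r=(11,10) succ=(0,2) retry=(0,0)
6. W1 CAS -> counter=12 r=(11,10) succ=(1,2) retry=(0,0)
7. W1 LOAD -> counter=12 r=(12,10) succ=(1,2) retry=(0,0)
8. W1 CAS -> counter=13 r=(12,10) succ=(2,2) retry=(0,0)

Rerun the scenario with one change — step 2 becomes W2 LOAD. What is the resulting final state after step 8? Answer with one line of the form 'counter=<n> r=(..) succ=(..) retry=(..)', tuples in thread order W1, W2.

(re-executing from step 2 with the substitution; state before step 2: counter=9 r=(0,9) succ=(0,0) retry=(0,0))
2. W2 LOAD -> counter=9 r=(0,9) succ=(0,0) retry=(0,0)
3. W2 LOAD -> counter=9 r=(0,9) succ=(0,0) retry=(0,0)
4. W2 CAS -> counter=10 r=(0,9) succ=(0,1) retry=(0,0)
5. W1 LOAD -> counter=10 r=(10,9) succ=(0,1) retry=(0,0)
6. W1 CAS -> counter=11 r=(10,9) succ=(1,1) retry=(0,0)
7. W1 LOAD -> counter=11 r=(11,9) succ=(1,1) retry=(0,0)
8. W1 CAS -> counter=12 r=(11,9) succ=(2,1) retry=(0,0)

counter=12 r=(11,9) succ=(2,1) retry=(0,0)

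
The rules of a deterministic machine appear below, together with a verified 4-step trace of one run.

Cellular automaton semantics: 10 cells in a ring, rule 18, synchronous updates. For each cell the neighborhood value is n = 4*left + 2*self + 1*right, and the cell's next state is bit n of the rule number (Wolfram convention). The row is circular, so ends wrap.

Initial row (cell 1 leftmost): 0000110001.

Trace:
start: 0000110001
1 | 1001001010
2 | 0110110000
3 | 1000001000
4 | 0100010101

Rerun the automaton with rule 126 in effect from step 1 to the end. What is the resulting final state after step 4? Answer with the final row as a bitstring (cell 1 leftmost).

1111001110

(re-executing steps 1..4 under rule 126; state before step 1: 0000110001)
1 | 1001111011
2 | 1111001110
3 | 1001111011
4 | 1111001110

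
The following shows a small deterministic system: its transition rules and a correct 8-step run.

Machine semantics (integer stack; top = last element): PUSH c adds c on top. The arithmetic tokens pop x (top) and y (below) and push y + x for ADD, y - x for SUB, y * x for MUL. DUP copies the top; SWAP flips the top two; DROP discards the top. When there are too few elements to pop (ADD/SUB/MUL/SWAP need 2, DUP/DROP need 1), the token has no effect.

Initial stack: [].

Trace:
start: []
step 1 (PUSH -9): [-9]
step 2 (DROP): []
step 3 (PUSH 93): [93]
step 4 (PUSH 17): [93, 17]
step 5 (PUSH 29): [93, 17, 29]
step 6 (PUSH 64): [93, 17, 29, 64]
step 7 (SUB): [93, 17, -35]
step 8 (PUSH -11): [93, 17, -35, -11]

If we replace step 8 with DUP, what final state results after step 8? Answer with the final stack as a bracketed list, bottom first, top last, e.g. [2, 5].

[93, 17, -35, -35]

(re-executing from step 8 with the substitution; state before step 8: [93, 17, -35])
step 8 (DUP): [93, 17, -35, -35]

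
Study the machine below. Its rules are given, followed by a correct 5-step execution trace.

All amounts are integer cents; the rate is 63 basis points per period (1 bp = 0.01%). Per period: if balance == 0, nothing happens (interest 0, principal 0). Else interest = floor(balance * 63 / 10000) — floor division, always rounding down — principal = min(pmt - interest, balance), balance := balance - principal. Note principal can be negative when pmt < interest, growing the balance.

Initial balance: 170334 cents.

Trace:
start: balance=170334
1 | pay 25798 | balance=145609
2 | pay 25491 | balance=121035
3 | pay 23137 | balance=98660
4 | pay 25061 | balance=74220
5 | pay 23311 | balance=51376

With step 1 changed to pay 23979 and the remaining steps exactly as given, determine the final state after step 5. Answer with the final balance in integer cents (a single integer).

53242

(re-executing from step 1 with the substitution; state before step 1: balance=170334)
1 | pay 23979 | balance=147428
2 | pay 25491 | balance=122865
3 | pay 23137 | balance=100502
4 | pay 25061 | balance=76074
5 | pay 23311 | balance=53242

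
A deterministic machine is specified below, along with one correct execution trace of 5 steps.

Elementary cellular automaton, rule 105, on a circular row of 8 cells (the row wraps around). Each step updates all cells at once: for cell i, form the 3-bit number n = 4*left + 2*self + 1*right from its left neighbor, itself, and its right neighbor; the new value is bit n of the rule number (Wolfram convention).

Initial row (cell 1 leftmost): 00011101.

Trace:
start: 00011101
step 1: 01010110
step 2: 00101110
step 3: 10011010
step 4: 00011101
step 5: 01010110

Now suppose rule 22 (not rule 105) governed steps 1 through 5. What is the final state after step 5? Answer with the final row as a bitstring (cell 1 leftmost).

10001000

(re-executing steps 1..5 under rule 22; state before step 1: 00011101)
step 1: 10100001
step 2: 00110010
step 3: 01001111
step 4: 01110000
step 5: 10001000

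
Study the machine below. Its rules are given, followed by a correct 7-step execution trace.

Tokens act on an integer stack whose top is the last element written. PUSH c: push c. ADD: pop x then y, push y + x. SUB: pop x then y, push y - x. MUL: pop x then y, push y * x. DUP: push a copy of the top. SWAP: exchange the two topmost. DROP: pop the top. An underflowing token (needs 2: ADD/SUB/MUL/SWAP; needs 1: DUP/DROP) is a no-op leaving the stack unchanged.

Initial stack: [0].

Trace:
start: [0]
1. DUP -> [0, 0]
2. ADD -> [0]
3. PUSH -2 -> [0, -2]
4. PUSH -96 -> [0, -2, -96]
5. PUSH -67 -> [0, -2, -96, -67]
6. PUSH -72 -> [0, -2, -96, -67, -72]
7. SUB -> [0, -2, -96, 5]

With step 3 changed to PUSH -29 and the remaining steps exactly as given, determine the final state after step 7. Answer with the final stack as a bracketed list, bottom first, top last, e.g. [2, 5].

(re-executing from step 3 with the substitution; state before step 3: [0])
3. PUSH -29 -> [0, -29]
4. PUSH -96 -> [0, -29, -96]
5. PUSH -67 -> [0, -29, -96, -67]
6. PUSH -72 -> [0, -29, -96, -67, -72]
7. SUB -> [0, -29, -96, 5]

[0, -29, -96, 5]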